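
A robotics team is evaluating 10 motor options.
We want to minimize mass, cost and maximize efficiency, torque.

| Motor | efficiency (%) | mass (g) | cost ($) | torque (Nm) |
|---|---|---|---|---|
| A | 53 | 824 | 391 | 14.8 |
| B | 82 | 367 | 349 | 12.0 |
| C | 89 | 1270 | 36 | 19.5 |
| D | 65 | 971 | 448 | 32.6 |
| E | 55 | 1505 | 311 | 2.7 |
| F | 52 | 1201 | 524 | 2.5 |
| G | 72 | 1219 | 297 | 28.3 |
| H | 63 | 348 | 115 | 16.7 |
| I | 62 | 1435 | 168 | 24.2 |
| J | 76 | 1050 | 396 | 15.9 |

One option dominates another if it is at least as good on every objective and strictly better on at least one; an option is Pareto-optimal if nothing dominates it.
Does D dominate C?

D vs C: D is worse on efficiency (65 vs 89), so it does not dominate C.

No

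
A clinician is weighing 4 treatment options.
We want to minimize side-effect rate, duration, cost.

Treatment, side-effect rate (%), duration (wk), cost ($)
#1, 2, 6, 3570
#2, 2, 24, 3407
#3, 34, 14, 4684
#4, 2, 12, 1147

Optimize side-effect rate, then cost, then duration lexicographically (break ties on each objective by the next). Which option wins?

First minimize side-effect rate: best is 2, kept {#1, #2, #4}.
Then minimize cost: best is 1147, kept {#4}.

#4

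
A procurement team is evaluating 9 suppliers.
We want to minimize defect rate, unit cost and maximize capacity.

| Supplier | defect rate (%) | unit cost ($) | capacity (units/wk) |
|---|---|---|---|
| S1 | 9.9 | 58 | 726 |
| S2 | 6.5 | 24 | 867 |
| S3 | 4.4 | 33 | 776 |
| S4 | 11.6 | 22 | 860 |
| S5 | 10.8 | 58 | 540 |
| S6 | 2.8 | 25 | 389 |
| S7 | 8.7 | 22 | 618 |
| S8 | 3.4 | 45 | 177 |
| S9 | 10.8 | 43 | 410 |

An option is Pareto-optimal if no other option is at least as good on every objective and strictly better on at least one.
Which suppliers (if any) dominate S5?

S1: defect rate 9.9≤10.8, unit cost 58≤58, capacity 726≥540 — dominates S5.
S2: defect rate 6.5≤10.8, unit cost 24≤58, capacity 867≥540 — dominates S5.
S3: defect rate 4.4≤10.8, unit cost 33≤58, capacity 776≥540 — dominates S5.
S7: defect rate 8.7≤10.8, unit cost 22≤58, capacity 618≥540 — dominates S5.
Others (S4, S6, S8, S9) are each worse than S5 on at least one objective.

S1, S2, S3, S7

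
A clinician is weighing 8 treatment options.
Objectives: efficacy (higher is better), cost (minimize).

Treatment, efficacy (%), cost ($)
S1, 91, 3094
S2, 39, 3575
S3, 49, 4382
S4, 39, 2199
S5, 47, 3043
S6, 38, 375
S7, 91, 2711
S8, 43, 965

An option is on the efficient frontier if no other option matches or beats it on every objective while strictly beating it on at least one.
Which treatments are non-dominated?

S1: dominated by S7 (efficacy 91≥91, cost 2711≤3094).
S2: dominated by S1 (efficacy 91≥39, cost 3094≤3575).
S3: dominated by S1 (efficacy 91≥49, cost 3094≤4382).
S4: dominated by S8 (efficacy 43≥39, cost 965≤2199).
S5: dominated by S7 (efficacy 91≥47, cost 2711≤3043).
S6: not dominated (best cost).
S7: not dominated.
S8: not dominated.

S6, S7, S8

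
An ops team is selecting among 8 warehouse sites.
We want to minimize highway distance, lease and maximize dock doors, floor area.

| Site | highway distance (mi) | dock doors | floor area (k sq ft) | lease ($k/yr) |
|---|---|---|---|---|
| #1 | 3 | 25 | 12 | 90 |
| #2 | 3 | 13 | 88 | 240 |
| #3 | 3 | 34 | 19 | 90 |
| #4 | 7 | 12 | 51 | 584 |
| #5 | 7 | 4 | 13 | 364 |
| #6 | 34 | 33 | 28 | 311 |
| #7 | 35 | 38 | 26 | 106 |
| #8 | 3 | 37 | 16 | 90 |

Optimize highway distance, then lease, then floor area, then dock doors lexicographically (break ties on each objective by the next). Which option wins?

First minimize highway distance: best is 3, kept {#1, #2, #3, #8}.
Then minimize lease: best is 90, kept {#1, #3, #8}.
Then maximize floor area: best is 19, kept {#3}.

#3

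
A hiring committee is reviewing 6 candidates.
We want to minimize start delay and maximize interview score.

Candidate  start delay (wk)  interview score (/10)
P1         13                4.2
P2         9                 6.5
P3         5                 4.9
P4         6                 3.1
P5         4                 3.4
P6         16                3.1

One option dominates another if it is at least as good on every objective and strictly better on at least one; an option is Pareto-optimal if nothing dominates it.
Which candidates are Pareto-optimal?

P2, P3, P5

P1: dominated by P2 (start delay 9≤13, interview score 6.5≥4.2).
P2: not dominated (best interview score).
P3: not dominated.
P4: dominated by P3 (start delay 5≤6, interview score 4.9≥3.1).
P5: not dominated (best start delay).
P6: dominated by P1 (start delay 13≤16, interview score 4.2≥3.1).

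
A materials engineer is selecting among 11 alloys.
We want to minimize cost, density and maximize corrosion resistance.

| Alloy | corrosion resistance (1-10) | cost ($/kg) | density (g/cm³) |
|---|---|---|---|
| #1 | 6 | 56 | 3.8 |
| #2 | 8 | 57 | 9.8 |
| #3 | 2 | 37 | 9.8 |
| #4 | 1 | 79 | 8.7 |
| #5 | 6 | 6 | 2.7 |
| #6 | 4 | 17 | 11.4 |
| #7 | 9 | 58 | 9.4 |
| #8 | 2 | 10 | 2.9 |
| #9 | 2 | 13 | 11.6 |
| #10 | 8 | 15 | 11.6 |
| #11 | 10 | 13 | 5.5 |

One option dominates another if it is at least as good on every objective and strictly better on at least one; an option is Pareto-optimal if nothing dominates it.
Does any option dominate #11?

#1: worse on corrosion resistance (6 vs 10).
#2: worse on corrosion resistance (8 vs 10).
#3: worse on corrosion resistance (2 vs 10).
#4: worse on corrosion resistance (1 vs 10).
#5: worse on corrosion resistance (6 vs 10).
#6: worse on corrosion resistance (4 vs 10).
#7: worse on corrosion resistance (9 vs 10).
#8: worse on corrosion resistance (2 vs 10).
#9: worse on corrosion resistance (2 vs 10).
#10: worse on corrosion resistance (8 vs 10).
No option is at least as good as #11 on every objective and strictly better on one.

No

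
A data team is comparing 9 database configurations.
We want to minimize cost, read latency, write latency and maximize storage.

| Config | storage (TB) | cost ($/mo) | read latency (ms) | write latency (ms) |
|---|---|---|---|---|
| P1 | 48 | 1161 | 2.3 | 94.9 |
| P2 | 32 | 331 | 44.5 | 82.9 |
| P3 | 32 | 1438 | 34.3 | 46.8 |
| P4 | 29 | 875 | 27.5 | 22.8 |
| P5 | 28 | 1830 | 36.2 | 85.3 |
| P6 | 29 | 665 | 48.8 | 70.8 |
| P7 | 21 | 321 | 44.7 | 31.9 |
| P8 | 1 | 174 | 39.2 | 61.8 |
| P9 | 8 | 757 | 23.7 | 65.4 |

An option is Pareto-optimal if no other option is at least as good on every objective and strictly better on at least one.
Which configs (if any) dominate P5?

P3, P4

P3: storage 32≥28, cost 1438≤1830, read latency 34.3≤36.2, write latency 46.8≤85.3 — dominates P5.
P4: storage 29≥28, cost 875≤1830, read latency 27.5≤36.2, write latency 22.8≤85.3 — dominates P5.
Others (P1, P2, P6, P7, P8, P9) are each worse than P5 on at least one objective.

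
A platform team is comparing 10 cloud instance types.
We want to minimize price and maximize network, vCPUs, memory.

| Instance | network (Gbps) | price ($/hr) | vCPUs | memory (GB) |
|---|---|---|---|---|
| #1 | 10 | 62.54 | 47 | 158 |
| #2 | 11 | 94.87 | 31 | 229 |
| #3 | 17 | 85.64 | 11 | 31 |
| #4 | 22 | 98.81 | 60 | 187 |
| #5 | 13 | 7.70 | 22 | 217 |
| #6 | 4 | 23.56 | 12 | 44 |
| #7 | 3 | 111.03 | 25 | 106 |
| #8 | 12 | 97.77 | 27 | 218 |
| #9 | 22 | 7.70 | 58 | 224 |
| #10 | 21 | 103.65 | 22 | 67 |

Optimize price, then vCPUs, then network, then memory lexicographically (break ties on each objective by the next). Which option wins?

First minimize price: best is 7.70, kept {#5, #9}.
Then maximize vCPUs: best is 58, kept {#9}.

#9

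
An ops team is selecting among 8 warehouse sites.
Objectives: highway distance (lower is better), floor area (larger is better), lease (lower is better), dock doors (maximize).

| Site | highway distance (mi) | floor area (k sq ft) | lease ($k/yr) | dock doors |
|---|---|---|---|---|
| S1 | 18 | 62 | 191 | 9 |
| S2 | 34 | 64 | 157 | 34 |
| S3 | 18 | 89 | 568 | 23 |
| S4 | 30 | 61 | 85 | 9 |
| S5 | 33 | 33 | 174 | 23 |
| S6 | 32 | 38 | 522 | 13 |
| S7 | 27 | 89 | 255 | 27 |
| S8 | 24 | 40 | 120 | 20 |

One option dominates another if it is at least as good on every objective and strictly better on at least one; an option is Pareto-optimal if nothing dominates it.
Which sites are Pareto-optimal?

S1: not dominated.
S2: not dominated (best dock doors).
S3: not dominated.
S4: not dominated (best lease).
S5: not dominated.
S6: dominated by S7 (highway distance 27≤32, floor area 89≥38, lease 255≤522, dock doors 27≥13).
S7: not dominated.
S8: not dominated.

S1, S2, S3, S4, S5, S7, S8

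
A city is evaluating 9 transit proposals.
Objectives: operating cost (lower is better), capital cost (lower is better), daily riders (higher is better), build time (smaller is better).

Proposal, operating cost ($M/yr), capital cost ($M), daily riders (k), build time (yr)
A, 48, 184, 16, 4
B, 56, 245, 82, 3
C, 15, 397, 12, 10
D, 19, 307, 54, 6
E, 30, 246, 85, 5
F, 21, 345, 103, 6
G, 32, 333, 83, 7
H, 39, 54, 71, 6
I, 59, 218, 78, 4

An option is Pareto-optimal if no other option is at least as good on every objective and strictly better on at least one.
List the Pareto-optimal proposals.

A, B, C, D, E, F, H, I

A: not dominated.
B: not dominated (best build time).
C: not dominated (best operating cost).
D: not dominated.
E: not dominated.
F: not dominated (best daily riders).
G: dominated by E (operating cost 30≤32, capital cost 246≤333, daily riders 85≥83, build time 5≤7).
H: not dominated (best capital cost).
I: not dominated.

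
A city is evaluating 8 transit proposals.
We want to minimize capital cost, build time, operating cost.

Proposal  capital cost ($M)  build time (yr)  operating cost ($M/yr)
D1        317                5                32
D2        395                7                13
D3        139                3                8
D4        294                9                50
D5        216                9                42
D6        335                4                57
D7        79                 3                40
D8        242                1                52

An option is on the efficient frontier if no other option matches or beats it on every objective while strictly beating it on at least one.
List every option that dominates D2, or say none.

D3: capital cost 139≤395, build time 3≤7, operating cost 8≤13 — dominates D2.
Others (D1, D4, D5, D6, D7, D8) are each worse than D2 on at least one objective.

D3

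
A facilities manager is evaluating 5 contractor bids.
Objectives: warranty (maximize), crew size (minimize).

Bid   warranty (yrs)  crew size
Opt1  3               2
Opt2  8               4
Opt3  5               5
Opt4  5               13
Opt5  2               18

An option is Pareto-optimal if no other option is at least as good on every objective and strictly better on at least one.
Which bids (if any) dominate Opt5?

Opt1, Opt2, Opt3, Opt4

Opt1: warranty 3≥2, crew size 2≤18 — dominates Opt5.
Opt2: warranty 8≥2, crew size 4≤18 — dominates Opt5.
Opt3: warranty 5≥2, crew size 5≤18 — dominates Opt5.
Opt4: warranty 5≥2, crew size 13≤18 — dominates Opt5.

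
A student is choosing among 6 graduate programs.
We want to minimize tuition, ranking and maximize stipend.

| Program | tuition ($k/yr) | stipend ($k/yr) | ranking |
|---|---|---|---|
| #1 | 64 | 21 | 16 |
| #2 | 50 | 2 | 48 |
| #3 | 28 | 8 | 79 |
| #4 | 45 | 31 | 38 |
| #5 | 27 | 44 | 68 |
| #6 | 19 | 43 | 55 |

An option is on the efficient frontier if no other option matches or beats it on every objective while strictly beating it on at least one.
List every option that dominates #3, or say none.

#5, #6

#5: tuition 27≤28, stipend 44≥8, ranking 68≤79 — dominates #3.
#6: tuition 19≤28, stipend 43≥8, ranking 55≤79 — dominates #3.
Others (#1, #2, #4) are each worse than #3 on at least one objective.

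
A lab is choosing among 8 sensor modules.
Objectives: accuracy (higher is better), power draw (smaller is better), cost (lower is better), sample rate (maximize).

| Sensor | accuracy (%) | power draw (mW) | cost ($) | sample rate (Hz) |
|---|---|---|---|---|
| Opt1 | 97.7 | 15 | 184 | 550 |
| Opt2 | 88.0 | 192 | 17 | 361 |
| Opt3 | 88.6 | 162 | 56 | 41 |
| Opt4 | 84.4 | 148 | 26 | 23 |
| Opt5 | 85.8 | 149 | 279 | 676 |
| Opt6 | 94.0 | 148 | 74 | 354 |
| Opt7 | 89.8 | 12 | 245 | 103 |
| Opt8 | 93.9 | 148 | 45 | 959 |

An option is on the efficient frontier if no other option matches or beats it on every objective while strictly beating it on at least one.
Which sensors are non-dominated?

Opt1: not dominated (best accuracy).
Opt2: not dominated (best cost).
Opt3: dominated by Opt8 (accuracy 93.9≥88.6, power draw 148≤162, cost 45≤56, sample rate 959≥41).
Opt4: not dominated.
Opt5: dominated by Opt8 (accuracy 93.9≥85.8, power draw 148≤149, cost 45≤279, sample rate 959≥676).
Opt6: not dominated.
Opt7: not dominated (best power draw).
Opt8: not dominated (best sample rate).

Opt1, Opt2, Opt4, Opt6, Opt7, Opt8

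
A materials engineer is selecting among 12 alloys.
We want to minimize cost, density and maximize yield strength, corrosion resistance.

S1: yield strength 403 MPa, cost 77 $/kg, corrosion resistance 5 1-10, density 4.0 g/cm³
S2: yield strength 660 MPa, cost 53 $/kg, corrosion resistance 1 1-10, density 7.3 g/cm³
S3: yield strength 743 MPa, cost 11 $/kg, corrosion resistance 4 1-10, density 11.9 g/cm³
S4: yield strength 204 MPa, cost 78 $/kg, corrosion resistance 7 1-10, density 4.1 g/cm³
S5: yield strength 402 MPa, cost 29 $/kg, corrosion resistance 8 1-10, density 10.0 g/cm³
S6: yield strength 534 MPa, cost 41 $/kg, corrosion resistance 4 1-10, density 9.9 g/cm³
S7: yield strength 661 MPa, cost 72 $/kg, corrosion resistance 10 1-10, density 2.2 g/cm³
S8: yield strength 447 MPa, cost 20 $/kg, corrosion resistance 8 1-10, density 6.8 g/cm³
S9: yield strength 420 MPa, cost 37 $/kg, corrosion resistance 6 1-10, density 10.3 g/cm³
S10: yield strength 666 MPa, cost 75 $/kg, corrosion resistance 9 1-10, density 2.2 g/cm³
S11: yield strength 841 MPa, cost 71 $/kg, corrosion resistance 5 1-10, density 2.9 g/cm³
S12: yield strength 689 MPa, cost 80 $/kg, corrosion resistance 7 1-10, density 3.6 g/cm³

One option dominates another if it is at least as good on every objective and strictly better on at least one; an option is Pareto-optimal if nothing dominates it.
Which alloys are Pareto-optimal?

S1: dominated by S7 (yield strength 661≥403, cost 72≤77, corrosion resistance 10≥5, density 2.2≤4.0).
S2: not dominated.
S3: not dominated (best cost).
S4: dominated by S7 (yield strength 661≥204, cost 72≤78, corrosion resistance 10≥7, density 2.2≤4.1).
S5: dominated by S8 (yield strength 447≥402, cost 20≤29, corrosion resistance 8≥8, density 6.8≤10.0).
S6: not dominated.
S7: not dominated (best corrosion resistance).
S8: not dominated.
S9: dominated by S8 (yield strength 447≥420, cost 20≤37, corrosion resistance 8≥6, density 6.8≤10.3).
S10: not dominated.
S11: not dominated (best yield strength).
S12: not dominated.

S2, S3, S6, S7, S8, S10, S11, S12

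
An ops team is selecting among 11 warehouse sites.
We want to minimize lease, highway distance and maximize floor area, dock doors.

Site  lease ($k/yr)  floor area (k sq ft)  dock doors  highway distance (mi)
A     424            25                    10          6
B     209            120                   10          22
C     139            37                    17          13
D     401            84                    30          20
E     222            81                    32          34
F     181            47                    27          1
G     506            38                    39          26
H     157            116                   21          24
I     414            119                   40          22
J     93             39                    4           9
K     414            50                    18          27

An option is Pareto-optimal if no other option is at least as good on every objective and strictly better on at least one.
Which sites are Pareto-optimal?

B, C, D, E, F, H, I, J

A: dominated by F (lease 181≤424, floor area 47≥25, dock doors 27≥10, highway distance 1≤6).
B: not dominated (best floor area).
C: not dominated.
D: not dominated.
E: not dominated.
F: not dominated (best highway distance).
G: dominated by I (lease 414≤506, floor area 119≥38, dock doors 40≥39, highway distance 22≤26).
H: not dominated.
I: not dominated (best dock doors).
J: not dominated (best lease).
K: dominated by D (lease 401≤414, floor area 84≥50, dock doors 30≥18, highway distance 20≤27).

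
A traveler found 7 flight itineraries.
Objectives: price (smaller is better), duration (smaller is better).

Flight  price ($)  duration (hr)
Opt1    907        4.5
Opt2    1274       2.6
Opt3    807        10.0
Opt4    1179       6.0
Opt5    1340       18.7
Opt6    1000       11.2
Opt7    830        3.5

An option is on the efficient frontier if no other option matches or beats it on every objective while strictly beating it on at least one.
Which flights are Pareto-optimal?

Opt2, Opt3, Opt7

Opt1: dominated by Opt7 (price 830≤907, duration 3.5≤4.5).
Opt2: not dominated (best duration).
Opt3: not dominated (best price).
Opt4: dominated by Opt1 (price 907≤1179, duration 4.5≤6.0).
Opt5: dominated by Opt1 (price 907≤1340, duration 4.5≤18.7).
Opt6: dominated by Opt1 (price 907≤1000, duration 4.5≤11.2).
Opt7: not dominated.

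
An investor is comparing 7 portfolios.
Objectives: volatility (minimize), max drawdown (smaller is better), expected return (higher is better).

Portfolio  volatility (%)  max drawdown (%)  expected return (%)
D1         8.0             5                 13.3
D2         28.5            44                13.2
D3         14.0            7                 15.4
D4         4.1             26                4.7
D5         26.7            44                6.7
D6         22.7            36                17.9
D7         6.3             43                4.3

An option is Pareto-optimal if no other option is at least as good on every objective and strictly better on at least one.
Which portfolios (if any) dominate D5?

D1, D3, D6

D1: volatility 8.0≤26.7, max drawdown 5≤44, expected return 13.3≥6.7 — dominates D5.
D3: volatility 14.0≤26.7, max drawdown 7≤44, expected return 15.4≥6.7 — dominates D5.
D6: volatility 22.7≤26.7, max drawdown 36≤44, expected return 17.9≥6.7 — dominates D5.
Others (D2, D4, D7) are each worse than D5 on at least one objective.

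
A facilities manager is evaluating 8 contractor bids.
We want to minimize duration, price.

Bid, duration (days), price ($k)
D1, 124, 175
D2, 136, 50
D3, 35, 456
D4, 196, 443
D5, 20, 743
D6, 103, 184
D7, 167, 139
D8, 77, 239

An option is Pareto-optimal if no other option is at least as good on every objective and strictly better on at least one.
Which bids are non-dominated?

D1, D2, D3, D5, D6, D8

D1: not dominated.
D2: not dominated (best price).
D3: not dominated.
D4: dominated by D1 (duration 124≤196, price 175≤443).
D5: not dominated (best duration).
D6: not dominated.
D7: dominated by D2 (duration 136≤167, price 50≤139).
D8: not dominated.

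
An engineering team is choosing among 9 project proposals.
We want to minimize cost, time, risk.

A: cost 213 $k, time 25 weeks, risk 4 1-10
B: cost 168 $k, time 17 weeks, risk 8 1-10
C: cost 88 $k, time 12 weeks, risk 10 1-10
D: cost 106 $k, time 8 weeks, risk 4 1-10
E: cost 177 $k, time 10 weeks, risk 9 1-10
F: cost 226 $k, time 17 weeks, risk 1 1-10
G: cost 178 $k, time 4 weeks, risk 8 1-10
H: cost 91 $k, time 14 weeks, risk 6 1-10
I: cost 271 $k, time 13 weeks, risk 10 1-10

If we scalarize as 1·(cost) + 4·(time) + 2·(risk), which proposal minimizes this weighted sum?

A: 1·213 + 4·25 + 2·4 = 321
B: 1·168 + 4·17 + 2·8 = 252
C: 1·88 + 4·12 + 2·10 = 156
D: 1·106 + 4·8 + 2·4 = 146
E: 1·177 + 4·10 + 2·9 = 235
F: 1·226 + 4·17 + 2·1 = 296
G: 1·178 + 4·4 + 2·8 = 210
H: 1·91 + 4·14 + 2·6 = 159
I: 1·271 + 4·13 + 2·10 = 343
Lowest: D at 146.

D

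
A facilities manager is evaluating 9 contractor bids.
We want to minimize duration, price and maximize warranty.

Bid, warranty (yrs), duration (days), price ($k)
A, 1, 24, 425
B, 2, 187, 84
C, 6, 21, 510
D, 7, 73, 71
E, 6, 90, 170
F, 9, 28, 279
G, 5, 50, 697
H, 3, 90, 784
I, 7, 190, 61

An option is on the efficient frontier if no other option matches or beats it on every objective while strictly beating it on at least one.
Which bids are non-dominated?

A: not dominated.
B: dominated by D (warranty 7≥2, duration 73≤187, price 71≤84).
C: not dominated (best duration).
D: not dominated.
E: dominated by D (warranty 7≥6, duration 73≤90, price 71≤170).
F: not dominated (best warranty).
G: dominated by C (warranty 6≥5, duration 21≤50, price 510≤697).
H: dominated by C (warranty 6≥3, duration 21≤90, price 510≤784).
I: not dominated (best price).

A, C, D, F, I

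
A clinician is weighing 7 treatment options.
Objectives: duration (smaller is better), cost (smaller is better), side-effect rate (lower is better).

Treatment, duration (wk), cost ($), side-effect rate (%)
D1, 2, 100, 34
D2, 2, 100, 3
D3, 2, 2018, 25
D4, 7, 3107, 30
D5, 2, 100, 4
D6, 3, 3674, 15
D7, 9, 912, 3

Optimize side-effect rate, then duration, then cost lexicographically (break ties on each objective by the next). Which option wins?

D2

First minimize side-effect rate: best is 3, kept {D2, D7}.
Then minimize duration: best is 2, kept {D2}.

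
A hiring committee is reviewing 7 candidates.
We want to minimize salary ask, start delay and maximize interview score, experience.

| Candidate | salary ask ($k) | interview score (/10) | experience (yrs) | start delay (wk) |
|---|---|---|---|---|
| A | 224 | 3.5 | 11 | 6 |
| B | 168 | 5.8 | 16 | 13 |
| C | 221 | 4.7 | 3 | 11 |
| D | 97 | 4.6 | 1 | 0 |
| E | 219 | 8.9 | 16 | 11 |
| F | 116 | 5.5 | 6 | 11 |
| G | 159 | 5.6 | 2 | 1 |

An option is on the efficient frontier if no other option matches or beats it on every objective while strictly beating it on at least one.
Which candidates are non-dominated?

A: not dominated.
B: not dominated.
C: dominated by E (salary ask 219≤221, interview score 8.9≥4.7, experience 16≥3, start delay 11≤11).
D: not dominated (best salary ask).
E: not dominated (best interview score).
F: not dominated.
G: not dominated.

A, B, D, E, F, G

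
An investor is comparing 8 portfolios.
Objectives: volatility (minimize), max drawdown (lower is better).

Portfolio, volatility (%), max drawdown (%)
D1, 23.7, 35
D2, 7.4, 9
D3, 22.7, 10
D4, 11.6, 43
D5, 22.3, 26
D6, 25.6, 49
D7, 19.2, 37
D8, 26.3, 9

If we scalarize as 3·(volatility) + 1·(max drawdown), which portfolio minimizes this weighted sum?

D1: 3·23.7 + 1·35 = 106.1
D2: 3·7.4 + 1·9 = 31.2
D3: 3·22.7 + 1·10 = 78.1
D4: 3·11.6 + 1·43 = 77.8
D5: 3·22.3 + 1·26 = 92.9
D6: 3·25.6 + 1·49 = 125.8
D7: 3·19.2 + 1·37 = 94.6
D8: 3·26.3 + 1·9 = 87.9
Lowest: D2 at 31.2.

D2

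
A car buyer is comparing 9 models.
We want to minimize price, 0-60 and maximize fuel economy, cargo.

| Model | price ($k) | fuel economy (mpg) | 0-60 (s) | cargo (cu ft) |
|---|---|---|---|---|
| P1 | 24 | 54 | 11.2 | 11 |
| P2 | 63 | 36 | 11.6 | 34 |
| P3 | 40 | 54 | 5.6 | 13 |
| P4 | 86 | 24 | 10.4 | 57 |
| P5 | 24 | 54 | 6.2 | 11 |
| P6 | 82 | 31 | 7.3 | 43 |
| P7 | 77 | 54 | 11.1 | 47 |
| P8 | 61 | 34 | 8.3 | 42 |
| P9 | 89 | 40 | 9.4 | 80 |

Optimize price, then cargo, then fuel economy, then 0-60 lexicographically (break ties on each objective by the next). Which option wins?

First minimize price: best is 24, kept {P1, P5}.
Then maximize cargo: best is 11, kept {P1, P5}.
Then maximize fuel economy: best is 54, kept {P1, P5}.
Then minimize 0-60: best is 6.2, kept {P5}.

P5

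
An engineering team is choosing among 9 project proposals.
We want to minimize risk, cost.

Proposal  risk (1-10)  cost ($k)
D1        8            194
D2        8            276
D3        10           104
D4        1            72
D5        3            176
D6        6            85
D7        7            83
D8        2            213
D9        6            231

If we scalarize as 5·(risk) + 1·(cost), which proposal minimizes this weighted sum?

D4

D1: 5·8 + 1·194 = 234
D2: 5·8 + 1·276 = 316
D3: 5·10 + 1·104 = 154
D4: 5·1 + 1·72 = 77
D5: 5·3 + 1·176 = 191
D6: 5·6 + 1·85 = 115
D7: 5·7 + 1·83 = 118
D8: 5·2 + 1·213 = 223
D9: 5·6 + 1·231 = 261
Lowest: D4 at 77.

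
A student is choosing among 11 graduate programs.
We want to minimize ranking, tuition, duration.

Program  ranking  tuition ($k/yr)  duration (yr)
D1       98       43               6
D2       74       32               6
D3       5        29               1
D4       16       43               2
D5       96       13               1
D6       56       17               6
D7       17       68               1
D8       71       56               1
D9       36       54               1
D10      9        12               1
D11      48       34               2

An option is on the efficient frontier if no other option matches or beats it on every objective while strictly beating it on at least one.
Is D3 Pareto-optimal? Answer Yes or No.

D1: worse on ranking (98 vs 5).
D2: worse on ranking (74 vs 5).
D4: worse on ranking (16 vs 5).
D5: worse on ranking (96 vs 5).
D6: worse on ranking (56 vs 5).
D7: worse on ranking (17 vs 5).
D8: worse on ranking (71 vs 5).
D9: worse on ranking (36 vs 5).
D10: worse on ranking (9 vs 5).
D11: worse on ranking (48 vs 5).
No option is at least as good as D3 on every objective and strictly better on one.

Yes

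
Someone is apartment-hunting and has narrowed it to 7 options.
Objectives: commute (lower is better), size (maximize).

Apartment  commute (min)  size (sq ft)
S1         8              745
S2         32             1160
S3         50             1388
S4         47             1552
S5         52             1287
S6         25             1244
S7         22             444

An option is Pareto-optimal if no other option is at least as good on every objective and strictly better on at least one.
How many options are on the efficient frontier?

3

S1: not dominated (best commute).
S2: dominated by S6 (commute 25≤32, size 1244≥1160).
S3: dominated by S4 (commute 47≤50, size 1552≥1388).
S4: not dominated (best size).
S5: dominated by S3 (commute 50≤52, size 1388≥1287).
S6: not dominated.
S7: dominated by S1 (commute 8≤22, size 745≥444).
Pareto-optimal: S1, S4, S6 → 3.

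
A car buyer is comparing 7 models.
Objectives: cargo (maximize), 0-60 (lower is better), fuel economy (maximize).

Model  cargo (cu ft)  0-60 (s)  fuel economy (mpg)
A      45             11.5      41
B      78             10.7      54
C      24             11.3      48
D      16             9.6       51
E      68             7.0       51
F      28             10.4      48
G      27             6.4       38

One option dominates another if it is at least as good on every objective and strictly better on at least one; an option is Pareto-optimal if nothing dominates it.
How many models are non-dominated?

A: dominated by B (cargo 78≥45, 0-60 10.7≤11.5, fuel economy 54≥41).
B: not dominated (best cargo).
C: dominated by B (cargo 78≥24, 0-60 10.7≤11.3, fuel economy 54≥48).
D: dominated by E (cargo 68≥16, 0-60 7.0≤9.6, fuel economy 51≥51).
E: not dominated.
F: dominated by E (cargo 68≥28, 0-60 7.0≤10.4, fuel economy 51≥48).
G: not dominated (best 0-60).
Pareto-optimal: B, E, G → 3.

3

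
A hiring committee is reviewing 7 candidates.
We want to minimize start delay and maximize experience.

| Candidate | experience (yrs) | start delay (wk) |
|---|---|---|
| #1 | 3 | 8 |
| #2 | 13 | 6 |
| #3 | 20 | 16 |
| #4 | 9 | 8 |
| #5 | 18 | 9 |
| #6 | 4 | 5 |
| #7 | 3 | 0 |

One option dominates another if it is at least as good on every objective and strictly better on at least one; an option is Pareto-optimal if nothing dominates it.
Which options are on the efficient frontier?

#2, #3, #5, #6, #7

#1: dominated by #2 (experience 13≥3, start delay 6≤8).
#2: not dominated.
#3: not dominated (best experience).
#4: dominated by #2 (experience 13≥9, start delay 6≤8).
#5: not dominated.
#6: not dominated.
#7: not dominated (best start delay).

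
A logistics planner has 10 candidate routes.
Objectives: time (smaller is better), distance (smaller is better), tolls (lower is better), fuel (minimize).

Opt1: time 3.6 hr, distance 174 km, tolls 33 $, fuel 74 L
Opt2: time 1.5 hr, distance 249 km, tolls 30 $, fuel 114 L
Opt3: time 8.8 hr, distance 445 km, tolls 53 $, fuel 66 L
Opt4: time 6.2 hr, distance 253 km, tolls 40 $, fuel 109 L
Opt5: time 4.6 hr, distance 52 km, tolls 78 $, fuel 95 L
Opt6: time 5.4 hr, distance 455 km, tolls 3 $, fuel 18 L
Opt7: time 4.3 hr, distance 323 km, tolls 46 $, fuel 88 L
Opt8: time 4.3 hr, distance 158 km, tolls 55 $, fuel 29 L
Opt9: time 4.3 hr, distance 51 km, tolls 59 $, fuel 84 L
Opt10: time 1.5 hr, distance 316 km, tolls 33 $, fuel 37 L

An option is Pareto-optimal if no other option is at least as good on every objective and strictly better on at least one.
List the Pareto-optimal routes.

Opt1, Opt2, Opt6, Opt8, Opt9, Opt10

Opt1: not dominated.
Opt2: not dominated.
Opt3: dominated by Opt10 (time 1.5≤8.8, distance 316≤445, tolls 33≤53, fuel 37≤66).
Opt4: dominated by Opt1 (time 3.6≤6.2, distance 174≤253, tolls 33≤40, fuel 74≤109).
Opt5: dominated by Opt9 (time 4.3≤4.6, distance 51≤52, tolls 59≤78, fuel 84≤95).
Opt6: not dominated (best tolls).
Opt7: dominated by Opt1 (time 3.6≤4.3, distance 174≤323, tolls 33≤46, fuel 74≤88).
Opt8: not dominated.
Opt9: not dominated (best distance).
Opt10: not dominated.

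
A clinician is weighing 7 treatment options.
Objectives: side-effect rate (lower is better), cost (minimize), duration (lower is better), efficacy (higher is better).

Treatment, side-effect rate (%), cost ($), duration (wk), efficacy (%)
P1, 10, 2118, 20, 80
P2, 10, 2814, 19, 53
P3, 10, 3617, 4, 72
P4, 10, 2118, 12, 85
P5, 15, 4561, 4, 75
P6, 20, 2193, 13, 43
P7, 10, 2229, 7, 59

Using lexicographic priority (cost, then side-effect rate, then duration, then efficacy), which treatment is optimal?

First minimize cost: best is 2118, kept {P1, P4}.
Then minimize side-effect rate: best is 10, kept {P1, P4}.
Then minimize duration: best is 12, kept {P4}.

P4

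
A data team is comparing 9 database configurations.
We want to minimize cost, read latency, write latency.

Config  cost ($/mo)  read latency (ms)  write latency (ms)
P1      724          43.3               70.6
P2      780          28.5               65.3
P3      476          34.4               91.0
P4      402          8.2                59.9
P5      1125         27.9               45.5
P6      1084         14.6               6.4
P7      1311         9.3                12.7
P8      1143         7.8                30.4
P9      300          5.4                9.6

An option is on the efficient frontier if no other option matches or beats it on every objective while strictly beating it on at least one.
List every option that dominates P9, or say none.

none

P1: worse on cost (724 vs 300).
P2: worse on cost (780 vs 300).
P3: worse on cost (476 vs 300).
P4: worse on cost (402 vs 300).
P5: worse on cost (1125 vs 300).
P6: worse on cost (1084 vs 300).
P7: worse on cost (1311 vs 300).
P8: worse on cost (1143 vs 300).
No option dominates P9.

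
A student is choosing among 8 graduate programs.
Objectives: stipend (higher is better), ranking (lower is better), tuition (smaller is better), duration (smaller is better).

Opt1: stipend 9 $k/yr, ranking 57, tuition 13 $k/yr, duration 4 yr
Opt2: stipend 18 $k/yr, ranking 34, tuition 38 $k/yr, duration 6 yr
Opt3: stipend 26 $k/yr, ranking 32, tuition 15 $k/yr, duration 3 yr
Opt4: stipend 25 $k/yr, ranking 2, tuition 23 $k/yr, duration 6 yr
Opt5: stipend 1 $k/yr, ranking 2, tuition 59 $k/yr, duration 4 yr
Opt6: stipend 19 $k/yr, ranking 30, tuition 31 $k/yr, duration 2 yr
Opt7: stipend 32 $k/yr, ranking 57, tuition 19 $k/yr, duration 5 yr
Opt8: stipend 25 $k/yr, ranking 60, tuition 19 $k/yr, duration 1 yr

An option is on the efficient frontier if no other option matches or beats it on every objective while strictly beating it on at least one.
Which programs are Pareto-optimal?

Opt1, Opt3, Opt4, Opt5, Opt6, Opt7, Opt8

Opt1: not dominated (best tuition).
Opt2: dominated by Opt3 (stipend 26≥18, ranking 32≤34, tuition 15≤38, duration 3≤6).
Opt3: not dominated.
Opt4: not dominated.
Opt5: not dominated.
Opt6: not dominated.
Opt7: not dominated (best stipend).
Opt8: not dominated (best duration).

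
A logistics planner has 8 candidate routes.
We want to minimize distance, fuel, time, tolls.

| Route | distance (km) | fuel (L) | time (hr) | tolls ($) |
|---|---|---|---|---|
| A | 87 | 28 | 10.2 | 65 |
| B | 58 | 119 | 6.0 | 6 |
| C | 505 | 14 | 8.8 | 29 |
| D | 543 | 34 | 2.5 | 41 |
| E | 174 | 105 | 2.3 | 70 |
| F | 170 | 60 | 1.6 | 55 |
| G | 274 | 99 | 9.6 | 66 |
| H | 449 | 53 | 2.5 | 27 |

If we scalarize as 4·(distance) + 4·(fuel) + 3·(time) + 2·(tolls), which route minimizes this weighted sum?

A

A: 4·87 + 4·28 + 3·10.2 + 2·65 = 620.6
B: 4·58 + 4·119 + 3·6.0 + 2·6 = 738.0
C: 4·505 + 4·14 + 3·8.8 + 2·29 = 2160.4
D: 4·543 + 4·34 + 3·2.5 + 2·41 = 2397.5
E: 4·174 + 4·105 + 3·2.3 + 2·70 = 1262.9
F: 4·170 + 4·60 + 3·1.6 + 2·55 = 1034.8
G: 4·274 + 4·99 + 3·9.6 + 2·66 = 1652.8
H: 4·449 + 4·53 + 3·2.5 + 2·27 = 2069.5
Lowest: A at 620.6.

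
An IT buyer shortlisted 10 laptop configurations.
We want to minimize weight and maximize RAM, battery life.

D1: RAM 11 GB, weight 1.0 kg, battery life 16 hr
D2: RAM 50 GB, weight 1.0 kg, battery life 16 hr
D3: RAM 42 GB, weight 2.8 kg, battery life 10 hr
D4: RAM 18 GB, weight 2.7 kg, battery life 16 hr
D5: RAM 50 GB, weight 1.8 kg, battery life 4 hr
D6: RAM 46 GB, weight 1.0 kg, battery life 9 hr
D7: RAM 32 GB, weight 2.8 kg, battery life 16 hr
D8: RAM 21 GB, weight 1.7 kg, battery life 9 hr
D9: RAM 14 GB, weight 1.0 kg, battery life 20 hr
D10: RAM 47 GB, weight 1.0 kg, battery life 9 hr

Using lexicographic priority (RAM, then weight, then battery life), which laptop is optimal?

D2

First maximize RAM: best is 50, kept {D2, D5}.
Then minimize weight: best is 1.0, kept {D2}.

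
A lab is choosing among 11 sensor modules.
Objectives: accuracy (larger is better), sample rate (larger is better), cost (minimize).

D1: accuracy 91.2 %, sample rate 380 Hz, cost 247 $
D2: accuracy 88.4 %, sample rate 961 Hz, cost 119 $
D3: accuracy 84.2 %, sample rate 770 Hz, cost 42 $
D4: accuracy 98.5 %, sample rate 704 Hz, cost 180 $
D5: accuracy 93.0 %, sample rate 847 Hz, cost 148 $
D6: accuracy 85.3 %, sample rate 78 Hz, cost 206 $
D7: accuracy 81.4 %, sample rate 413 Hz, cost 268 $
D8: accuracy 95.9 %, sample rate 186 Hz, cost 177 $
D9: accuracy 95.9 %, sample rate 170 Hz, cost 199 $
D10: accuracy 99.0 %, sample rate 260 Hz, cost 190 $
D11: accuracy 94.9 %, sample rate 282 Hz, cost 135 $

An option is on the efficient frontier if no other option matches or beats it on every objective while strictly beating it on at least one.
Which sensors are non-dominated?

D1: dominated by D4 (accuracy 98.5≥91.2, sample rate 704≥380, cost 180≤247).
D2: not dominated (best sample rate).
D3: not dominated (best cost).
D4: not dominated.
D5: not dominated.
D6: dominated by D2 (accuracy 88.4≥85.3, sample rate 961≥78, cost 119≤206).
D7: dominated by D2 (accuracy 88.4≥81.4, sample rate 961≥413, cost 119≤268).
D8: not dominated.
D9: dominated by D4 (accuracy 98.5≥95.9, sample rate 704≥170, cost 180≤199).
D10: not dominated (best accuracy).
D11: not dominated.

D2, D3, D4, D5, D8, D10, D11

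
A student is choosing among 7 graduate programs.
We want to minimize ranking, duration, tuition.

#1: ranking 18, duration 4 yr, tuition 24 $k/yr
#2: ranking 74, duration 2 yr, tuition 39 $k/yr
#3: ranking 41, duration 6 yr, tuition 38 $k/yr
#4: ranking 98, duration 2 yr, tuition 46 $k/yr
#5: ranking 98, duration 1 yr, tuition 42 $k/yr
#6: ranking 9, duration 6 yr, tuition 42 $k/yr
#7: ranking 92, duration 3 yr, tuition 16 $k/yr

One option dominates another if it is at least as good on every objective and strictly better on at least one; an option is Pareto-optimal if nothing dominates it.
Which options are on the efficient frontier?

#1, #2, #5, #6, #7

#1: not dominated.
#2: not dominated.
#3: dominated by #1 (ranking 18≤41, duration 4≤6, tuition 24≤38).
#4: dominated by #2 (ranking 74≤98, duration 2≤2, tuition 39≤46).
#5: not dominated (best duration).
#6: not dominated (best ranking).
#7: not dominated (best tuition).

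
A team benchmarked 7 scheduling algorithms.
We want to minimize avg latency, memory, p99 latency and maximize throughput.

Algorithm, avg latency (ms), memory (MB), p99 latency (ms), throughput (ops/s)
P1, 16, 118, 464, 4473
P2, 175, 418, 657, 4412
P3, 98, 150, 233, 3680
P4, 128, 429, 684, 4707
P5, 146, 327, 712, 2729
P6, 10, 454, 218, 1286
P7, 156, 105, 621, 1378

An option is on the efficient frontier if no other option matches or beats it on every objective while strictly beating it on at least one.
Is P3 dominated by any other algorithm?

P1: worse on p99 latency (464 vs 233).
P2: worse on avg latency (175 vs 98).
P4: worse on avg latency (128 vs 98).
P5: worse on avg latency (146 vs 98).
P6: worse on memory (454 vs 150).
P7: worse on avg latency (156 vs 98).
No option is at least as good as P3 on every objective and strictly better on one.

No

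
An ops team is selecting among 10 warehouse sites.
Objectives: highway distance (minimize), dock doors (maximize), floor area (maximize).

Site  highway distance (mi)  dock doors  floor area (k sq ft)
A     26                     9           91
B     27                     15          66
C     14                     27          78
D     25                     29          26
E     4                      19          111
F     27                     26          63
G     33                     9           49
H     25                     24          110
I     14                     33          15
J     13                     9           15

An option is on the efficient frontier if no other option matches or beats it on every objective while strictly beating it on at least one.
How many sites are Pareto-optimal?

5

A: dominated by E (highway distance 4≤26, dock doors 19≥9, floor area 111≥91).
B: dominated by C (highway distance 14≤27, dock doors 27≥15, floor area 78≥66).
C: not dominated.
D: not dominated.
E: not dominated (best highway distance).
F: dominated by C (highway distance 14≤27, dock doors 27≥26, floor area 78≥63).
G: dominated by A (highway distance 26≤33, dock doors 9≥9, floor area 91≥49).
H: not dominated.
I: not dominated (best dock doors).
J: dominated by E (highway distance 4≤13, dock doors 19≥9, floor area 111≥15).
Pareto-optimal: C, D, E, H, I → 5.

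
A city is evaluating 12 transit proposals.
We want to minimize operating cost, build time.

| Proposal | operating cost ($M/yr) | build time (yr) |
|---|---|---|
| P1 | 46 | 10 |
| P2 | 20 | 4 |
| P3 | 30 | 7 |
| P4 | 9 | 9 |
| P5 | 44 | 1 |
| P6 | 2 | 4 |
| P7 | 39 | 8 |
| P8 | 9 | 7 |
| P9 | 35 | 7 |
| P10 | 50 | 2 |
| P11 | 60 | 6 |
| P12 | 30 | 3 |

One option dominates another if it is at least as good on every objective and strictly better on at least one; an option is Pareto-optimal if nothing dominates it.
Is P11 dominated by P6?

P6 vs P11: operating cost 2≤60, build time 4≤6 — P6 is at least as good on every objective with at least one strict improvement.

Yes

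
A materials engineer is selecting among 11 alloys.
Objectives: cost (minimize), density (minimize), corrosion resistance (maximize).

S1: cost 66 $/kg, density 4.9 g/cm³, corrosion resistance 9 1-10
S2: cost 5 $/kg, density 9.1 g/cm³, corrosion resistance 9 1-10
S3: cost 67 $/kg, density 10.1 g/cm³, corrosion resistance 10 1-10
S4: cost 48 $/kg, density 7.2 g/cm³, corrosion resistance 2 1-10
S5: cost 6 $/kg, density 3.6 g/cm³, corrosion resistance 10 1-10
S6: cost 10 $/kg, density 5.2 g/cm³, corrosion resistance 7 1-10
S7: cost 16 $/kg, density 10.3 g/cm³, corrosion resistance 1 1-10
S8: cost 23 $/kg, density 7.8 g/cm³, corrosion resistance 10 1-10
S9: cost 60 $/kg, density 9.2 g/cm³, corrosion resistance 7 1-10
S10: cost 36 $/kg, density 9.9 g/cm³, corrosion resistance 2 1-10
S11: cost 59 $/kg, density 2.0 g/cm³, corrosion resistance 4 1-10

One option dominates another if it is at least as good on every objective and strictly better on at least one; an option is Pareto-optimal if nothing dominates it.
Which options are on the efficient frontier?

S2, S5, S11

S1: dominated by S5 (cost 6≤66, density 3.6≤4.9, corrosion resistance 10≥9).
S2: not dominated (best cost).
S3: dominated by S5 (cost 6≤67, density 3.6≤10.1, corrosion resistance 10≥10).
S4: dominated by S5 (cost 6≤48, density 3.6≤7.2, corrosion resistance 10≥2).
S5: not dominated.
S6: dominated by S5 (cost 6≤10, density 3.6≤5.2, corrosion resistance 10≥7).
S7: dominated by S2 (cost 5≤16, density 9.1≤10.3, corrosion resistance 9≥1).
S8: dominated by S5 (cost 6≤23, density 3.6≤7.8, corrosion resistance 10≥10).
S9: dominated by S2 (cost 5≤60, density 9.1≤9.2, corrosion resistance 9≥7).
S10: dominated by S2 (cost 5≤36, density 9.1≤9.9, corrosion resistance 9≥2).
S11: not dominated (best density).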